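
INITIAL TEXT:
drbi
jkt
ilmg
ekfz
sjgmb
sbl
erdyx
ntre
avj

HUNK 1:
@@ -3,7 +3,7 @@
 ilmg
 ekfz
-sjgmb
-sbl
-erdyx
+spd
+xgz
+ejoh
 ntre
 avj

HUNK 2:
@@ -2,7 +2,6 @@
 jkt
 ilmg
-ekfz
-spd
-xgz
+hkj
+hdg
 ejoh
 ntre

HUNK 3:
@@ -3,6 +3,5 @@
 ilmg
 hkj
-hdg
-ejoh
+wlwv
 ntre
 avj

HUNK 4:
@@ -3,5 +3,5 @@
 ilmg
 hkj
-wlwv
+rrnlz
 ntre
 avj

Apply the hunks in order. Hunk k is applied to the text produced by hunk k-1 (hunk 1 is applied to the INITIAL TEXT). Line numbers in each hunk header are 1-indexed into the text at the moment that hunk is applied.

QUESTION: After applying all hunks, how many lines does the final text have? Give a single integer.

Hunk 1: at line 3 remove [sjgmb,sbl,erdyx] add [spd,xgz,ejoh] -> 9 lines: drbi jkt ilmg ekfz spd xgz ejoh ntre avj
Hunk 2: at line 2 remove [ekfz,spd,xgz] add [hkj,hdg] -> 8 lines: drbi jkt ilmg hkj hdg ejoh ntre avj
Hunk 3: at line 3 remove [hdg,ejoh] add [wlwv] -> 7 lines: drbi jkt ilmg hkj wlwv ntre avj
Hunk 4: at line 3 remove [wlwv] add [rrnlz] -> 7 lines: drbi jkt ilmg hkj rrnlz ntre avj
Final line count: 7

Answer: 7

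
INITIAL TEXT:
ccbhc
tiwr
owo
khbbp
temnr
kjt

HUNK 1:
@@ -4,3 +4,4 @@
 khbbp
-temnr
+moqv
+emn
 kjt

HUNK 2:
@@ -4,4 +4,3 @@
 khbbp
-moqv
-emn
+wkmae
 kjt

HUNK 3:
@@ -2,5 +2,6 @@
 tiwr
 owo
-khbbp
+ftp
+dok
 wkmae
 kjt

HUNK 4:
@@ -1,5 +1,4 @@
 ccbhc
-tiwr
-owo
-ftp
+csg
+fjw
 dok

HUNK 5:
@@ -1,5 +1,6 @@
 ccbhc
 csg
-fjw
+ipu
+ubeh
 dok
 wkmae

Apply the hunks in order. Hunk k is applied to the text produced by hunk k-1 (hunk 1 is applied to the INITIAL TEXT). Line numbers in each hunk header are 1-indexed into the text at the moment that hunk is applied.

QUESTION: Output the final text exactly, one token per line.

Answer: ccbhc
csg
ipu
ubeh
dok
wkmae
kjt

Derivation:
Hunk 1: at line 4 remove [temnr] add [moqv,emn] -> 7 lines: ccbhc tiwr owo khbbp moqv emn kjt
Hunk 2: at line 4 remove [moqv,emn] add [wkmae] -> 6 lines: ccbhc tiwr owo khbbp wkmae kjt
Hunk 3: at line 2 remove [khbbp] add [ftp,dok] -> 7 lines: ccbhc tiwr owo ftp dok wkmae kjt
Hunk 4: at line 1 remove [tiwr,owo,ftp] add [csg,fjw] -> 6 lines: ccbhc csg fjw dok wkmae kjt
Hunk 5: at line 1 remove [fjw] add [ipu,ubeh] -> 7 lines: ccbhc csg ipu ubeh dok wkmae kjt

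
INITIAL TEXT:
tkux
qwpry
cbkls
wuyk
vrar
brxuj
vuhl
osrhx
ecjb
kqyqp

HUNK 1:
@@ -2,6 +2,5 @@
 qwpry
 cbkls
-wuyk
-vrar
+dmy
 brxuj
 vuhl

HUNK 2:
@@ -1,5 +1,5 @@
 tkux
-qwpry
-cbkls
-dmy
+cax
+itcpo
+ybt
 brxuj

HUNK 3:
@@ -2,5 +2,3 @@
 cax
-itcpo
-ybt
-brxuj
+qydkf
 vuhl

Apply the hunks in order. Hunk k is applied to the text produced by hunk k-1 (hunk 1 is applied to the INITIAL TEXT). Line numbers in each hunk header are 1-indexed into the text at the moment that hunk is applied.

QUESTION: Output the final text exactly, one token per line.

Hunk 1: at line 2 remove [wuyk,vrar] add [dmy] -> 9 lines: tkux qwpry cbkls dmy brxuj vuhl osrhx ecjb kqyqp
Hunk 2: at line 1 remove [qwpry,cbkls,dmy] add [cax,itcpo,ybt] -> 9 lines: tkux cax itcpo ybt brxuj vuhl osrhx ecjb kqyqp
Hunk 3: at line 2 remove [itcpo,ybt,brxuj] add [qydkf] -> 7 lines: tkux cax qydkf vuhl osrhx ecjb kqyqp

Answer: tkux
cax
qydkf
vuhl
osrhx
ecjb
kqyqp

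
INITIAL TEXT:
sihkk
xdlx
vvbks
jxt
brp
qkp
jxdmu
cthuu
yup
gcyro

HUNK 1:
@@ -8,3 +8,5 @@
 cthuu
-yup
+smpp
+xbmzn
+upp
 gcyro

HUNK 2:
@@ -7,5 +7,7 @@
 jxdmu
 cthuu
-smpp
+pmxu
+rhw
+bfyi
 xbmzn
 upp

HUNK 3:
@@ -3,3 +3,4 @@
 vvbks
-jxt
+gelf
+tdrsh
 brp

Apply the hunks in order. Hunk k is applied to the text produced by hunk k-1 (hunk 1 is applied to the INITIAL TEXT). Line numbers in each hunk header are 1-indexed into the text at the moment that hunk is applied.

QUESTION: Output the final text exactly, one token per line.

Answer: sihkk
xdlx
vvbks
gelf
tdrsh
brp
qkp
jxdmu
cthuu
pmxu
rhw
bfyi
xbmzn
upp
gcyro

Derivation:
Hunk 1: at line 8 remove [yup] add [smpp,xbmzn,upp] -> 12 lines: sihkk xdlx vvbks jxt brp qkp jxdmu cthuu smpp xbmzn upp gcyro
Hunk 2: at line 7 remove [smpp] add [pmxu,rhw,bfyi] -> 14 lines: sihkk xdlx vvbks jxt brp qkp jxdmu cthuu pmxu rhw bfyi xbmzn upp gcyro
Hunk 3: at line 3 remove [jxt] add [gelf,tdrsh] -> 15 lines: sihkk xdlx vvbks gelf tdrsh brp qkp jxdmu cthuu pmxu rhw bfyi xbmzn upp gcyro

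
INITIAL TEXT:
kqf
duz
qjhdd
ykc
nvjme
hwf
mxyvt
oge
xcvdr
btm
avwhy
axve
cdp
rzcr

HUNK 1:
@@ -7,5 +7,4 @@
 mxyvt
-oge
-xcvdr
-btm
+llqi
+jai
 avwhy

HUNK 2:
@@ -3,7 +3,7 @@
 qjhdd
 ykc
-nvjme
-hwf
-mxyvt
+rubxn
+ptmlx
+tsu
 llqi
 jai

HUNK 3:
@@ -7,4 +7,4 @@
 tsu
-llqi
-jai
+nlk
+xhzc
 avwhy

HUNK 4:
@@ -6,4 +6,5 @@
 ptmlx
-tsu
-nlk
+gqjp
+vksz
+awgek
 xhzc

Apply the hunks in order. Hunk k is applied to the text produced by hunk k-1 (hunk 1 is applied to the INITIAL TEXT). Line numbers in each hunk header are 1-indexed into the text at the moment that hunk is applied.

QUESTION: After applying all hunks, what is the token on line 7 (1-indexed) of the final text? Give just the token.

Answer: gqjp

Derivation:
Hunk 1: at line 7 remove [oge,xcvdr,btm] add [llqi,jai] -> 13 lines: kqf duz qjhdd ykc nvjme hwf mxyvt llqi jai avwhy axve cdp rzcr
Hunk 2: at line 3 remove [nvjme,hwf,mxyvt] add [rubxn,ptmlx,tsu] -> 13 lines: kqf duz qjhdd ykc rubxn ptmlx tsu llqi jai avwhy axve cdp rzcr
Hunk 3: at line 7 remove [llqi,jai] add [nlk,xhzc] -> 13 lines: kqf duz qjhdd ykc rubxn ptmlx tsu nlk xhzc avwhy axve cdp rzcr
Hunk 4: at line 6 remove [tsu,nlk] add [gqjp,vksz,awgek] -> 14 lines: kqf duz qjhdd ykc rubxn ptmlx gqjp vksz awgek xhzc avwhy axve cdp rzcr
Final line 7: gqjp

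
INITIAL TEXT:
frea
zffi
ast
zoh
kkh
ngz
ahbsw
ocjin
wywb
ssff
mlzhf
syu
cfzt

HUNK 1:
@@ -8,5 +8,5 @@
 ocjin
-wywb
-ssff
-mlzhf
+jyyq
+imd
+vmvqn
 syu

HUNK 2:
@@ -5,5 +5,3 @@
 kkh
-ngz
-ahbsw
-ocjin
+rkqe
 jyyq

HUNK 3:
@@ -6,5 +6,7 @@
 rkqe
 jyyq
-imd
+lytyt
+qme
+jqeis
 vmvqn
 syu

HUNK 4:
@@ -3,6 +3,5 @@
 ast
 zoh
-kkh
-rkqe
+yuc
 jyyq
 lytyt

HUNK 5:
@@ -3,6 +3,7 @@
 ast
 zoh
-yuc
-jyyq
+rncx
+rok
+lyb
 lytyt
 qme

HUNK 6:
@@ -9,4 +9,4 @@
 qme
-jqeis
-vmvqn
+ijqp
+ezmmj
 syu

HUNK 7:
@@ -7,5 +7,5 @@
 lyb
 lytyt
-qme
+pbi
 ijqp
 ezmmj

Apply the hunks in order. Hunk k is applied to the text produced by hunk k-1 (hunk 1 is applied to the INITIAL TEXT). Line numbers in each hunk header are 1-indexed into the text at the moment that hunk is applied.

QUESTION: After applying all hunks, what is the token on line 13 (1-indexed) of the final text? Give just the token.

Hunk 1: at line 8 remove [wywb,ssff,mlzhf] add [jyyq,imd,vmvqn] -> 13 lines: frea zffi ast zoh kkh ngz ahbsw ocjin jyyq imd vmvqn syu cfzt
Hunk 2: at line 5 remove [ngz,ahbsw,ocjin] add [rkqe] -> 11 lines: frea zffi ast zoh kkh rkqe jyyq imd vmvqn syu cfzt
Hunk 3: at line 6 remove [imd] add [lytyt,qme,jqeis] -> 13 lines: frea zffi ast zoh kkh rkqe jyyq lytyt qme jqeis vmvqn syu cfzt
Hunk 4: at line 3 remove [kkh,rkqe] add [yuc] -> 12 lines: frea zffi ast zoh yuc jyyq lytyt qme jqeis vmvqn syu cfzt
Hunk 5: at line 3 remove [yuc,jyyq] add [rncx,rok,lyb] -> 13 lines: frea zffi ast zoh rncx rok lyb lytyt qme jqeis vmvqn syu cfzt
Hunk 6: at line 9 remove [jqeis,vmvqn] add [ijqp,ezmmj] -> 13 lines: frea zffi ast zoh rncx rok lyb lytyt qme ijqp ezmmj syu cfzt
Hunk 7: at line 7 remove [qme] add [pbi] -> 13 lines: frea zffi ast zoh rncx rok lyb lytyt pbi ijqp ezmmj syu cfzt
Final line 13: cfzt

Answer: cfzt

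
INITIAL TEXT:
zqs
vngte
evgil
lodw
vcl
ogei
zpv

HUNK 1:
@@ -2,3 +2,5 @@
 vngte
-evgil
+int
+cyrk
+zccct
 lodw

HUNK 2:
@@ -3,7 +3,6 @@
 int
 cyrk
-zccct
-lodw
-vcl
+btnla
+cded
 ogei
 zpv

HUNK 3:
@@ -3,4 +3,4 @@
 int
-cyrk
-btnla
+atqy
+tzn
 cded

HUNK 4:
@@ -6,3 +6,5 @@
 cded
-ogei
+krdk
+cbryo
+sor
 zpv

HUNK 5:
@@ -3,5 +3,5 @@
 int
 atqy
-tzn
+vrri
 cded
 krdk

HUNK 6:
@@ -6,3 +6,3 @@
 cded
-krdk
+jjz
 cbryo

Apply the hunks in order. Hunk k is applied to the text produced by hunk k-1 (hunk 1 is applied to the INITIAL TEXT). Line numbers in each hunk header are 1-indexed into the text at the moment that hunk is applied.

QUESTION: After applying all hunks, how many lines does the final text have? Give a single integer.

Answer: 10

Derivation:
Hunk 1: at line 2 remove [evgil] add [int,cyrk,zccct] -> 9 lines: zqs vngte int cyrk zccct lodw vcl ogei zpv
Hunk 2: at line 3 remove [zccct,lodw,vcl] add [btnla,cded] -> 8 lines: zqs vngte int cyrk btnla cded ogei zpv
Hunk 3: at line 3 remove [cyrk,btnla] add [atqy,tzn] -> 8 lines: zqs vngte int atqy tzn cded ogei zpv
Hunk 4: at line 6 remove [ogei] add [krdk,cbryo,sor] -> 10 lines: zqs vngte int atqy tzn cded krdk cbryo sor zpv
Hunk 5: at line 3 remove [tzn] add [vrri] -> 10 lines: zqs vngte int atqy vrri cded krdk cbryo sor zpv
Hunk 6: at line 6 remove [krdk] add [jjz] -> 10 lines: zqs vngte int atqy vrri cded jjz cbryo sor zpv
Final line count: 10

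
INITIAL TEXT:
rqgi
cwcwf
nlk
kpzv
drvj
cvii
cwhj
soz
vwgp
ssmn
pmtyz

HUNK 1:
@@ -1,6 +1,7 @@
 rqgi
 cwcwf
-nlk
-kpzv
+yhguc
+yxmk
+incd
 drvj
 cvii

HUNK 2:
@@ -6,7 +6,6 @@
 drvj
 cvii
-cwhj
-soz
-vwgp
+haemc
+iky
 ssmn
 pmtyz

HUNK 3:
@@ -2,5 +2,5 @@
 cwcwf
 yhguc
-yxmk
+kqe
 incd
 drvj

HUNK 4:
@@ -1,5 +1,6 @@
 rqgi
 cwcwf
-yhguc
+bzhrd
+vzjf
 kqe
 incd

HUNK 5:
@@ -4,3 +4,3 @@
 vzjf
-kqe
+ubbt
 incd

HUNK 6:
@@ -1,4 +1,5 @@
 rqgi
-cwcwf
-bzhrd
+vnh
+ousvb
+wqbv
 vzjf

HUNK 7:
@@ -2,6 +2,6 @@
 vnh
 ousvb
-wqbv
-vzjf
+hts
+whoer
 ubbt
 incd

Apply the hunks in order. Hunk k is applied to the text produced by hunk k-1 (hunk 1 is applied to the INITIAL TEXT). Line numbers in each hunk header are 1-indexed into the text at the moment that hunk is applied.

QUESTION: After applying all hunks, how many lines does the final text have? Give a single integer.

Answer: 13

Derivation:
Hunk 1: at line 1 remove [nlk,kpzv] add [yhguc,yxmk,incd] -> 12 lines: rqgi cwcwf yhguc yxmk incd drvj cvii cwhj soz vwgp ssmn pmtyz
Hunk 2: at line 6 remove [cwhj,soz,vwgp] add [haemc,iky] -> 11 lines: rqgi cwcwf yhguc yxmk incd drvj cvii haemc iky ssmn pmtyz
Hunk 3: at line 2 remove [yxmk] add [kqe] -> 11 lines: rqgi cwcwf yhguc kqe incd drvj cvii haemc iky ssmn pmtyz
Hunk 4: at line 1 remove [yhguc] add [bzhrd,vzjf] -> 12 lines: rqgi cwcwf bzhrd vzjf kqe incd drvj cvii haemc iky ssmn pmtyz
Hunk 5: at line 4 remove [kqe] add [ubbt] -> 12 lines: rqgi cwcwf bzhrd vzjf ubbt incd drvj cvii haemc iky ssmn pmtyz
Hunk 6: at line 1 remove [cwcwf,bzhrd] add [vnh,ousvb,wqbv] -> 13 lines: rqgi vnh ousvb wqbv vzjf ubbt incd drvj cvii haemc iky ssmn pmtyz
Hunk 7: at line 2 remove [wqbv,vzjf] add [hts,whoer] -> 13 lines: rqgi vnh ousvb hts whoer ubbt incd drvj cvii haemc iky ssmn pmtyz
Final line count: 13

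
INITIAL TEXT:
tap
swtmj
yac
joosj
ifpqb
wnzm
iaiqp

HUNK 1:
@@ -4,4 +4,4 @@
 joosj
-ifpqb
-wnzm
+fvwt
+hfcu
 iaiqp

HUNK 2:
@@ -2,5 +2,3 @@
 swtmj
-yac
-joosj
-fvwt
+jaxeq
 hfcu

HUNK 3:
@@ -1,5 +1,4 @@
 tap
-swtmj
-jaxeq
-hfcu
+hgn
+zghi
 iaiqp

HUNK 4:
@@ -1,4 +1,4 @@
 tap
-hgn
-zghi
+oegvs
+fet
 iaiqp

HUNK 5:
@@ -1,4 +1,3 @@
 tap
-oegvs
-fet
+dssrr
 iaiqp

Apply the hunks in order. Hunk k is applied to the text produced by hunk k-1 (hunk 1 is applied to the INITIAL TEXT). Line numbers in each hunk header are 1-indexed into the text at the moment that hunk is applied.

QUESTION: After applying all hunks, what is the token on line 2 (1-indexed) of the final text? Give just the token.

Answer: dssrr

Derivation:
Hunk 1: at line 4 remove [ifpqb,wnzm] add [fvwt,hfcu] -> 7 lines: tap swtmj yac joosj fvwt hfcu iaiqp
Hunk 2: at line 2 remove [yac,joosj,fvwt] add [jaxeq] -> 5 lines: tap swtmj jaxeq hfcu iaiqp
Hunk 3: at line 1 remove [swtmj,jaxeq,hfcu] add [hgn,zghi] -> 4 lines: tap hgn zghi iaiqp
Hunk 4: at line 1 remove [hgn,zghi] add [oegvs,fet] -> 4 lines: tap oegvs fet iaiqp
Hunk 5: at line 1 remove [oegvs,fet] add [dssrr] -> 3 lines: tap dssrr iaiqp
Final line 2: dssrr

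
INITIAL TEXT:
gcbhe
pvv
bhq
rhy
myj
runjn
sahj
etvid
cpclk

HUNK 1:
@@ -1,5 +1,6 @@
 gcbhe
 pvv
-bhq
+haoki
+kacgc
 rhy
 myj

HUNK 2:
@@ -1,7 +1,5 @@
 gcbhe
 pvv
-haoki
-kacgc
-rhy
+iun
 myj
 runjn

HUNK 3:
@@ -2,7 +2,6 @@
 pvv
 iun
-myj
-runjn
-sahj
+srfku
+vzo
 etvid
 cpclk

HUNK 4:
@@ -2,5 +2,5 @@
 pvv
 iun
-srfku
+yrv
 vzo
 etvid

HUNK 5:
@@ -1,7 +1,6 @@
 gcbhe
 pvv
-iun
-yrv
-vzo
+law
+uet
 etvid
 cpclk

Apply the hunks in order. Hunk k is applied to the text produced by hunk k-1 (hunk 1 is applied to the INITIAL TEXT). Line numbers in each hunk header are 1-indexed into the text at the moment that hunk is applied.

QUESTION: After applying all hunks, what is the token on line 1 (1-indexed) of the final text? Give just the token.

Hunk 1: at line 1 remove [bhq] add [haoki,kacgc] -> 10 lines: gcbhe pvv haoki kacgc rhy myj runjn sahj etvid cpclk
Hunk 2: at line 1 remove [haoki,kacgc,rhy] add [iun] -> 8 lines: gcbhe pvv iun myj runjn sahj etvid cpclk
Hunk 3: at line 2 remove [myj,runjn,sahj] add [srfku,vzo] -> 7 lines: gcbhe pvv iun srfku vzo etvid cpclk
Hunk 4: at line 2 remove [srfku] add [yrv] -> 7 lines: gcbhe pvv iun yrv vzo etvid cpclk
Hunk 5: at line 1 remove [iun,yrv,vzo] add [law,uet] -> 6 lines: gcbhe pvv law uet etvid cpclk
Final line 1: gcbhe

Answer: gcbhe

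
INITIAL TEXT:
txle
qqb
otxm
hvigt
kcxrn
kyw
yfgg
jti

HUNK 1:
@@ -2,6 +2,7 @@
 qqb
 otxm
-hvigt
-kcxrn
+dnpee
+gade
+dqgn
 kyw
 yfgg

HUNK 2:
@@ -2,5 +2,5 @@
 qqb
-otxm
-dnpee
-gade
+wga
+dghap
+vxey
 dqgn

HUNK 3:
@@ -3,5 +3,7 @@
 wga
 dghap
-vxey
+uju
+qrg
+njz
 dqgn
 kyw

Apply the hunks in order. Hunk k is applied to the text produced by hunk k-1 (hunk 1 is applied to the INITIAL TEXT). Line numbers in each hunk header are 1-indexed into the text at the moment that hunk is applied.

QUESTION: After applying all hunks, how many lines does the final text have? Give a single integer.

Answer: 11

Derivation:
Hunk 1: at line 2 remove [hvigt,kcxrn] add [dnpee,gade,dqgn] -> 9 lines: txle qqb otxm dnpee gade dqgn kyw yfgg jti
Hunk 2: at line 2 remove [otxm,dnpee,gade] add [wga,dghap,vxey] -> 9 lines: txle qqb wga dghap vxey dqgn kyw yfgg jti
Hunk 3: at line 3 remove [vxey] add [uju,qrg,njz] -> 11 lines: txle qqb wga dghap uju qrg njz dqgn kyw yfgg jti
Final line count: 11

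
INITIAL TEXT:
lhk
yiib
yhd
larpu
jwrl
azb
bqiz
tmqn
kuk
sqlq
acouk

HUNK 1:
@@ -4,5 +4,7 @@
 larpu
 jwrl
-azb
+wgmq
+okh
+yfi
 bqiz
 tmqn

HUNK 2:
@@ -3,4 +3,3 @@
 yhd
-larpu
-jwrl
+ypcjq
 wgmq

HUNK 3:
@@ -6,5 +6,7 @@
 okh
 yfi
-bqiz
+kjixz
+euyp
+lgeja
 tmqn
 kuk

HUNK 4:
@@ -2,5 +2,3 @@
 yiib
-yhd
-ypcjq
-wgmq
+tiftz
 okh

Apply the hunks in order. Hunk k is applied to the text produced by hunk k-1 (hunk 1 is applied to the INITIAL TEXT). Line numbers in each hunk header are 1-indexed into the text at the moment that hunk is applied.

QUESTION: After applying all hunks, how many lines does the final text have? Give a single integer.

Hunk 1: at line 4 remove [azb] add [wgmq,okh,yfi] -> 13 lines: lhk yiib yhd larpu jwrl wgmq okh yfi bqiz tmqn kuk sqlq acouk
Hunk 2: at line 3 remove [larpu,jwrl] add [ypcjq] -> 12 lines: lhk yiib yhd ypcjq wgmq okh yfi bqiz tmqn kuk sqlq acouk
Hunk 3: at line 6 remove [bqiz] add [kjixz,euyp,lgeja] -> 14 lines: lhk yiib yhd ypcjq wgmq okh yfi kjixz euyp lgeja tmqn kuk sqlq acouk
Hunk 4: at line 2 remove [yhd,ypcjq,wgmq] add [tiftz] -> 12 lines: lhk yiib tiftz okh yfi kjixz euyp lgeja tmqn kuk sqlq acouk
Final line count: 12

Answer: 12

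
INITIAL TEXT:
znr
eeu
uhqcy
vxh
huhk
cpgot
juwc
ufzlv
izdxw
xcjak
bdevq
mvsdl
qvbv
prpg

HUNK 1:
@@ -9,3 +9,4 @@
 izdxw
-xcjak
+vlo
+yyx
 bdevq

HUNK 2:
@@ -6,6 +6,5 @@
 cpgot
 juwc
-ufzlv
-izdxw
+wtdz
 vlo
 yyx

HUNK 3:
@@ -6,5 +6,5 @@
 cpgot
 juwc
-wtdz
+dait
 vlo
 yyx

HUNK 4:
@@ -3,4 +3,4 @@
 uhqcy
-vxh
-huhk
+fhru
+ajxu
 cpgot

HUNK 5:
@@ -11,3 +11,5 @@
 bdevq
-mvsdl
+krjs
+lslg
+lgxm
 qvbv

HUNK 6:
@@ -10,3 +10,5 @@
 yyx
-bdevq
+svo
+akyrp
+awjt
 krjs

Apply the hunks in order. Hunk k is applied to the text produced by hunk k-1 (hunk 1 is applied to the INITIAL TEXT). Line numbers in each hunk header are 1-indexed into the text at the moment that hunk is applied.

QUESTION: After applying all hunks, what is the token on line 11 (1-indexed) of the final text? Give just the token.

Hunk 1: at line 9 remove [xcjak] add [vlo,yyx] -> 15 lines: znr eeu uhqcy vxh huhk cpgot juwc ufzlv izdxw vlo yyx bdevq mvsdl qvbv prpg
Hunk 2: at line 6 remove [ufzlv,izdxw] add [wtdz] -> 14 lines: znr eeu uhqcy vxh huhk cpgot juwc wtdz vlo yyx bdevq mvsdl qvbv prpg
Hunk 3: at line 6 remove [wtdz] add [dait] -> 14 lines: znr eeu uhqcy vxh huhk cpgot juwc dait vlo yyx bdevq mvsdl qvbv prpg
Hunk 4: at line 3 remove [vxh,huhk] add [fhru,ajxu] -> 14 lines: znr eeu uhqcy fhru ajxu cpgot juwc dait vlo yyx bdevq mvsdl qvbv prpg
Hunk 5: at line 11 remove [mvsdl] add [krjs,lslg,lgxm] -> 16 lines: znr eeu uhqcy fhru ajxu cpgot juwc dait vlo yyx bdevq krjs lslg lgxm qvbv prpg
Hunk 6: at line 10 remove [bdevq] add [svo,akyrp,awjt] -> 18 lines: znr eeu uhqcy fhru ajxu cpgot juwc dait vlo yyx svo akyrp awjt krjs lslg lgxm qvbv prpg
Final line 11: svo

Answer: svo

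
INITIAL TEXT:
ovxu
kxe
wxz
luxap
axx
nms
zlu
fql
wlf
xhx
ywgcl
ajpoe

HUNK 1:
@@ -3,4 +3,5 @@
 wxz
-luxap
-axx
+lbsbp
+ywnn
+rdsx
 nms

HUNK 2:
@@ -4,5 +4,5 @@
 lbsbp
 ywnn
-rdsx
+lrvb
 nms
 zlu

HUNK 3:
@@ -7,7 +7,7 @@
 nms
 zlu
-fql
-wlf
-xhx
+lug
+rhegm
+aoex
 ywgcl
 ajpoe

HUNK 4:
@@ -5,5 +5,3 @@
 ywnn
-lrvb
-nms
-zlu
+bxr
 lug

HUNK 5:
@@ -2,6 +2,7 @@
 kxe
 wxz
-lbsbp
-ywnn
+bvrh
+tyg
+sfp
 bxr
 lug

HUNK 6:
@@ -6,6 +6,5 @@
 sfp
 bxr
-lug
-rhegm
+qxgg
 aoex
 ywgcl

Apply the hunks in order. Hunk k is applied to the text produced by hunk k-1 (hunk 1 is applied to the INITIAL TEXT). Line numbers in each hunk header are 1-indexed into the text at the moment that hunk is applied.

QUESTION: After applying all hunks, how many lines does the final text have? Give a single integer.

Hunk 1: at line 3 remove [luxap,axx] add [lbsbp,ywnn,rdsx] -> 13 lines: ovxu kxe wxz lbsbp ywnn rdsx nms zlu fql wlf xhx ywgcl ajpoe
Hunk 2: at line 4 remove [rdsx] add [lrvb] -> 13 lines: ovxu kxe wxz lbsbp ywnn lrvb nms zlu fql wlf xhx ywgcl ajpoe
Hunk 3: at line 7 remove [fql,wlf,xhx] add [lug,rhegm,aoex] -> 13 lines: ovxu kxe wxz lbsbp ywnn lrvb nms zlu lug rhegm aoex ywgcl ajpoe
Hunk 4: at line 5 remove [lrvb,nms,zlu] add [bxr] -> 11 lines: ovxu kxe wxz lbsbp ywnn bxr lug rhegm aoex ywgcl ajpoe
Hunk 5: at line 2 remove [lbsbp,ywnn] add [bvrh,tyg,sfp] -> 12 lines: ovxu kxe wxz bvrh tyg sfp bxr lug rhegm aoex ywgcl ajpoe
Hunk 6: at line 6 remove [lug,rhegm] add [qxgg] -> 11 lines: ovxu kxe wxz bvrh tyg sfp bxr qxgg aoex ywgcl ajpoe
Final line count: 11

Answer: 11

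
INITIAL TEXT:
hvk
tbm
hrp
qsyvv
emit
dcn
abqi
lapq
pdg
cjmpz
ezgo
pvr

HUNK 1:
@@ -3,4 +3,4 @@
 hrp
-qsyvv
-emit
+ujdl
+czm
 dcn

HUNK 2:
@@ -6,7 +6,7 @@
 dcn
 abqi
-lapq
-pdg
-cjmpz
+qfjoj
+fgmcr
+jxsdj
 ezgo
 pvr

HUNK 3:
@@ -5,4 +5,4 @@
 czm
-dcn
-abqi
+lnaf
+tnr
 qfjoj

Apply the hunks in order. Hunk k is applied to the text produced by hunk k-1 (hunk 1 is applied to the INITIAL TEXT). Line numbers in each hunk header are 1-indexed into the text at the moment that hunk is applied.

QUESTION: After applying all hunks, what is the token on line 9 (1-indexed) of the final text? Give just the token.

Hunk 1: at line 3 remove [qsyvv,emit] add [ujdl,czm] -> 12 lines: hvk tbm hrp ujdl czm dcn abqi lapq pdg cjmpz ezgo pvr
Hunk 2: at line 6 remove [lapq,pdg,cjmpz] add [qfjoj,fgmcr,jxsdj] -> 12 lines: hvk tbm hrp ujdl czm dcn abqi qfjoj fgmcr jxsdj ezgo pvr
Hunk 3: at line 5 remove [dcn,abqi] add [lnaf,tnr] -> 12 lines: hvk tbm hrp ujdl czm lnaf tnr qfjoj fgmcr jxsdj ezgo pvr
Final line 9: fgmcr

Answer: fgmcr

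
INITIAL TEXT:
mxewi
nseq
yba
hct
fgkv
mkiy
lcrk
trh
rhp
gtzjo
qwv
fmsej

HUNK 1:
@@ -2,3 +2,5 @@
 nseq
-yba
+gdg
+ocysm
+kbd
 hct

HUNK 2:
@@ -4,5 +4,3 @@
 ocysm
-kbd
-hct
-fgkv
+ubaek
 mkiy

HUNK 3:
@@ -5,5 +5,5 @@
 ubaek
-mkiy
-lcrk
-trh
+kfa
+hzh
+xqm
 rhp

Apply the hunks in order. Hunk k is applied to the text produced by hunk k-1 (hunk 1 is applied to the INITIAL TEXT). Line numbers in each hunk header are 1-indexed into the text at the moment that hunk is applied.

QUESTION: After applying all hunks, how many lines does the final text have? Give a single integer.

Answer: 12

Derivation:
Hunk 1: at line 2 remove [yba] add [gdg,ocysm,kbd] -> 14 lines: mxewi nseq gdg ocysm kbd hct fgkv mkiy lcrk trh rhp gtzjo qwv fmsej
Hunk 2: at line 4 remove [kbd,hct,fgkv] add [ubaek] -> 12 lines: mxewi nseq gdg ocysm ubaek mkiy lcrk trh rhp gtzjo qwv fmsej
Hunk 3: at line 5 remove [mkiy,lcrk,trh] add [kfa,hzh,xqm] -> 12 lines: mxewi nseq gdg ocysm ubaek kfa hzh xqm rhp gtzjo qwv fmsej
Final line count: 12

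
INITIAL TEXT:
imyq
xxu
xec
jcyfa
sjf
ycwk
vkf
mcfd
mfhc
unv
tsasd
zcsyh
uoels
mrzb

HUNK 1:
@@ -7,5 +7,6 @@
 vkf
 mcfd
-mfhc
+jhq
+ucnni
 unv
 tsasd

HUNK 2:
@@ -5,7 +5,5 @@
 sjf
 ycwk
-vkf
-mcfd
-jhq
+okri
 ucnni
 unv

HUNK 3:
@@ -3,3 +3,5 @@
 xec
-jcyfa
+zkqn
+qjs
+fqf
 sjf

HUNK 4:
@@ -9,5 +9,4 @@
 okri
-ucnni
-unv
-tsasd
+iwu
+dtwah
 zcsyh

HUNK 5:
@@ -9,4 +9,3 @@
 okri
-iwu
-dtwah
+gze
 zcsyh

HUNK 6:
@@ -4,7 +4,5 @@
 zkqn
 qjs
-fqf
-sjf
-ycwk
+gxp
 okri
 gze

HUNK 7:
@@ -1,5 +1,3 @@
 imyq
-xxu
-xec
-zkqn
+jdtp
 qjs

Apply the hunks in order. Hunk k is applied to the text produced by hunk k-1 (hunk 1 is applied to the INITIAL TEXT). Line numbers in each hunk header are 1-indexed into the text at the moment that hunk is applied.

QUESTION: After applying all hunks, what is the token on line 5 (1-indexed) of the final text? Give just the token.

Answer: okri

Derivation:
Hunk 1: at line 7 remove [mfhc] add [jhq,ucnni] -> 15 lines: imyq xxu xec jcyfa sjf ycwk vkf mcfd jhq ucnni unv tsasd zcsyh uoels mrzb
Hunk 2: at line 5 remove [vkf,mcfd,jhq] add [okri] -> 13 lines: imyq xxu xec jcyfa sjf ycwk okri ucnni unv tsasd zcsyh uoels mrzb
Hunk 3: at line 3 remove [jcyfa] add [zkqn,qjs,fqf] -> 15 lines: imyq xxu xec zkqn qjs fqf sjf ycwk okri ucnni unv tsasd zcsyh uoels mrzb
Hunk 4: at line 9 remove [ucnni,unv,tsasd] add [iwu,dtwah] -> 14 lines: imyq xxu xec zkqn qjs fqf sjf ycwk okri iwu dtwah zcsyh uoels mrzb
Hunk 5: at line 9 remove [iwu,dtwah] add [gze] -> 13 lines: imyq xxu xec zkqn qjs fqf sjf ycwk okri gze zcsyh uoels mrzb
Hunk 6: at line 4 remove [fqf,sjf,ycwk] add [gxp] -> 11 lines: imyq xxu xec zkqn qjs gxp okri gze zcsyh uoels mrzb
Hunk 7: at line 1 remove [xxu,xec,zkqn] add [jdtp] -> 9 lines: imyq jdtp qjs gxp okri gze zcsyh uoels mrzb
Final line 5: okri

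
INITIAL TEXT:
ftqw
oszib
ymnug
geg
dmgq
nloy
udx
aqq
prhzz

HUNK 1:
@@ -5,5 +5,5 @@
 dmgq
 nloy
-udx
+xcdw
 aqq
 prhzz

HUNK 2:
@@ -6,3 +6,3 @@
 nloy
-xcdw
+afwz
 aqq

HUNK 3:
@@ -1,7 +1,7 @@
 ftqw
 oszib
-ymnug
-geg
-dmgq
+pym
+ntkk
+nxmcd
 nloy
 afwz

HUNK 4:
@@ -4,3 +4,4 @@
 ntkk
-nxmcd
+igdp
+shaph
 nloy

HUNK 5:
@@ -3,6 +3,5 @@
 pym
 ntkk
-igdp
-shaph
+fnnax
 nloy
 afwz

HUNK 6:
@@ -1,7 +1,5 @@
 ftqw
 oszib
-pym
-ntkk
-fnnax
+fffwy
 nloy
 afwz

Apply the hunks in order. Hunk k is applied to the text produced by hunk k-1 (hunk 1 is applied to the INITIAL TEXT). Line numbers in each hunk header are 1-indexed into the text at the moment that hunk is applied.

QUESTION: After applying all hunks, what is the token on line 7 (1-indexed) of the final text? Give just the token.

Answer: prhzz

Derivation:
Hunk 1: at line 5 remove [udx] add [xcdw] -> 9 lines: ftqw oszib ymnug geg dmgq nloy xcdw aqq prhzz
Hunk 2: at line 6 remove [xcdw] add [afwz] -> 9 lines: ftqw oszib ymnug geg dmgq nloy afwz aqq prhzz
Hunk 3: at line 1 remove [ymnug,geg,dmgq] add [pym,ntkk,nxmcd] -> 9 lines: ftqw oszib pym ntkk nxmcd nloy afwz aqq prhzz
Hunk 4: at line 4 remove [nxmcd] add [igdp,shaph] -> 10 lines: ftqw oszib pym ntkk igdp shaph nloy afwz aqq prhzz
Hunk 5: at line 3 remove [igdp,shaph] add [fnnax] -> 9 lines: ftqw oszib pym ntkk fnnax nloy afwz aqq prhzz
Hunk 6: at line 1 remove [pym,ntkk,fnnax] add [fffwy] -> 7 lines: ftqw oszib fffwy nloy afwz aqq prhzz
Final line 7: prhzz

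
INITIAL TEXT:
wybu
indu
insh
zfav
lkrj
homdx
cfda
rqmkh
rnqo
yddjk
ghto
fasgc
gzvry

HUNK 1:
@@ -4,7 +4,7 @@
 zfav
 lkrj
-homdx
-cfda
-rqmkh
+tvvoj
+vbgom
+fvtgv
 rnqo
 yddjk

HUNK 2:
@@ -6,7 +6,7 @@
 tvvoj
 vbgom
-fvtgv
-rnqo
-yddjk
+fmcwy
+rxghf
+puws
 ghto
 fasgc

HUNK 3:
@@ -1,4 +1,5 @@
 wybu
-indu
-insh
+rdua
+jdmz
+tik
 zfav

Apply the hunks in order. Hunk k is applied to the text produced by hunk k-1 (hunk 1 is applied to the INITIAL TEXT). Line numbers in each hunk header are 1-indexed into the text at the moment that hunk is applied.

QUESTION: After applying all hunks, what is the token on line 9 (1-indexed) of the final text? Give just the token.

Hunk 1: at line 4 remove [homdx,cfda,rqmkh] add [tvvoj,vbgom,fvtgv] -> 13 lines: wybu indu insh zfav lkrj tvvoj vbgom fvtgv rnqo yddjk ghto fasgc gzvry
Hunk 2: at line 6 remove [fvtgv,rnqo,yddjk] add [fmcwy,rxghf,puws] -> 13 lines: wybu indu insh zfav lkrj tvvoj vbgom fmcwy rxghf puws ghto fasgc gzvry
Hunk 3: at line 1 remove [indu,insh] add [rdua,jdmz,tik] -> 14 lines: wybu rdua jdmz tik zfav lkrj tvvoj vbgom fmcwy rxghf puws ghto fasgc gzvry
Final line 9: fmcwy

Answer: fmcwy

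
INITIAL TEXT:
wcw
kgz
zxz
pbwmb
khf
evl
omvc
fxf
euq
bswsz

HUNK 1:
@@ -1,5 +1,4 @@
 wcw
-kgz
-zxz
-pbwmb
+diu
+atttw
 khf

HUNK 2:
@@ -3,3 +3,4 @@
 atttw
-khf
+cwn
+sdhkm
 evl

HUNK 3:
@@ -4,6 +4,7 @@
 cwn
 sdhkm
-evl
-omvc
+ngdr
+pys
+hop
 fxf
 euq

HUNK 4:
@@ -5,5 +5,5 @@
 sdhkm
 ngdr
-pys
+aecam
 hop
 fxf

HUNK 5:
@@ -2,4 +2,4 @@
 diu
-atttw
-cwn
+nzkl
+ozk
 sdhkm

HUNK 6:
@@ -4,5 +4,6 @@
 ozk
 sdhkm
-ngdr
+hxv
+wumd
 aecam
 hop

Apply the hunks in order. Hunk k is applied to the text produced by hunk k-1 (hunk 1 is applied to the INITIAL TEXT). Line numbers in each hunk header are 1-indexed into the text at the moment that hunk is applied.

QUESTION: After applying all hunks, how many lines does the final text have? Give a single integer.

Hunk 1: at line 1 remove [kgz,zxz,pbwmb] add [diu,atttw] -> 9 lines: wcw diu atttw khf evl omvc fxf euq bswsz
Hunk 2: at line 3 remove [khf] add [cwn,sdhkm] -> 10 lines: wcw diu atttw cwn sdhkm evl omvc fxf euq bswsz
Hunk 3: at line 4 remove [evl,omvc] add [ngdr,pys,hop] -> 11 lines: wcw diu atttw cwn sdhkm ngdr pys hop fxf euq bswsz
Hunk 4: at line 5 remove [pys] add [aecam] -> 11 lines: wcw diu atttw cwn sdhkm ngdr aecam hop fxf euq bswsz
Hunk 5: at line 2 remove [atttw,cwn] add [nzkl,ozk] -> 11 lines: wcw diu nzkl ozk sdhkm ngdr aecam hop fxf euq bswsz
Hunk 6: at line 4 remove [ngdr] add [hxv,wumd] -> 12 lines: wcw diu nzkl ozk sdhkm hxv wumd aecam hop fxf euq bswsz
Final line count: 12

Answer: 12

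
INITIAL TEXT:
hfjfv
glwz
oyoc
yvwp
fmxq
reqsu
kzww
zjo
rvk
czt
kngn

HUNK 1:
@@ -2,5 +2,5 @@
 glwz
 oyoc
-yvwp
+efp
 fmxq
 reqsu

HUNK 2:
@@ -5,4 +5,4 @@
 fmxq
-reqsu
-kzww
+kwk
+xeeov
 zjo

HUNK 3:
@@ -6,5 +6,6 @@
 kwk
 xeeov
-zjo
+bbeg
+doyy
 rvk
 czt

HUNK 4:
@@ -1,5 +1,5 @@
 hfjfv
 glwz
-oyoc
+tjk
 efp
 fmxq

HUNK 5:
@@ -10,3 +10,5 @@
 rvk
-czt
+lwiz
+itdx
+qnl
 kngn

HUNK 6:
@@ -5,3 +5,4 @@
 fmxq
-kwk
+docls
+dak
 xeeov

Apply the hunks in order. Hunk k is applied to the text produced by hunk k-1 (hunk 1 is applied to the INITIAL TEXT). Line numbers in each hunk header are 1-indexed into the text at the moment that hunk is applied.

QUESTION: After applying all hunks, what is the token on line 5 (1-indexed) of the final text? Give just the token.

Answer: fmxq

Derivation:
Hunk 1: at line 2 remove [yvwp] add [efp] -> 11 lines: hfjfv glwz oyoc efp fmxq reqsu kzww zjo rvk czt kngn
Hunk 2: at line 5 remove [reqsu,kzww] add [kwk,xeeov] -> 11 lines: hfjfv glwz oyoc efp fmxq kwk xeeov zjo rvk czt kngn
Hunk 3: at line 6 remove [zjo] add [bbeg,doyy] -> 12 lines: hfjfv glwz oyoc efp fmxq kwk xeeov bbeg doyy rvk czt kngn
Hunk 4: at line 1 remove [oyoc] add [tjk] -> 12 lines: hfjfv glwz tjk efp fmxq kwk xeeov bbeg doyy rvk czt kngn
Hunk 5: at line 10 remove [czt] add [lwiz,itdx,qnl] -> 14 lines: hfjfv glwz tjk efp fmxq kwk xeeov bbeg doyy rvk lwiz itdx qnl kngn
Hunk 6: at line 5 remove [kwk] add [docls,dak] -> 15 lines: hfjfv glwz tjk efp fmxq docls dak xeeov bbeg doyy rvk lwiz itdx qnl kngn
Final line 5: fmxq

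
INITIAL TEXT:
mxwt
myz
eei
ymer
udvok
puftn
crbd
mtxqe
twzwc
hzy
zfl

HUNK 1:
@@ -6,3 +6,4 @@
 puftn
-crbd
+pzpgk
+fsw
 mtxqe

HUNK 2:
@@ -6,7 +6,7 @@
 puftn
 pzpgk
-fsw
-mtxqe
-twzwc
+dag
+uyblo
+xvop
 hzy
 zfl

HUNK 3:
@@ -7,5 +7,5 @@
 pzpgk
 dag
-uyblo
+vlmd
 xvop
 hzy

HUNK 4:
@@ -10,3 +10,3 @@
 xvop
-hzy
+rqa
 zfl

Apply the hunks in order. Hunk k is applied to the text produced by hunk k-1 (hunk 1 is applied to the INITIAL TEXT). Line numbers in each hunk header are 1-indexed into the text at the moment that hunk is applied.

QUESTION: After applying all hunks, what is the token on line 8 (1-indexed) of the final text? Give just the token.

Answer: dag

Derivation:
Hunk 1: at line 6 remove [crbd] add [pzpgk,fsw] -> 12 lines: mxwt myz eei ymer udvok puftn pzpgk fsw mtxqe twzwc hzy zfl
Hunk 2: at line 6 remove [fsw,mtxqe,twzwc] add [dag,uyblo,xvop] -> 12 lines: mxwt myz eei ymer udvok puftn pzpgk dag uyblo xvop hzy zfl
Hunk 3: at line 7 remove [uyblo] add [vlmd] -> 12 lines: mxwt myz eei ymer udvok puftn pzpgk dag vlmd xvop hzy zfl
Hunk 4: at line 10 remove [hzy] add [rqa] -> 12 lines: mxwt myz eei ymer udvok puftn pzpgk dag vlmd xvop rqa zfl
Final line 8: dag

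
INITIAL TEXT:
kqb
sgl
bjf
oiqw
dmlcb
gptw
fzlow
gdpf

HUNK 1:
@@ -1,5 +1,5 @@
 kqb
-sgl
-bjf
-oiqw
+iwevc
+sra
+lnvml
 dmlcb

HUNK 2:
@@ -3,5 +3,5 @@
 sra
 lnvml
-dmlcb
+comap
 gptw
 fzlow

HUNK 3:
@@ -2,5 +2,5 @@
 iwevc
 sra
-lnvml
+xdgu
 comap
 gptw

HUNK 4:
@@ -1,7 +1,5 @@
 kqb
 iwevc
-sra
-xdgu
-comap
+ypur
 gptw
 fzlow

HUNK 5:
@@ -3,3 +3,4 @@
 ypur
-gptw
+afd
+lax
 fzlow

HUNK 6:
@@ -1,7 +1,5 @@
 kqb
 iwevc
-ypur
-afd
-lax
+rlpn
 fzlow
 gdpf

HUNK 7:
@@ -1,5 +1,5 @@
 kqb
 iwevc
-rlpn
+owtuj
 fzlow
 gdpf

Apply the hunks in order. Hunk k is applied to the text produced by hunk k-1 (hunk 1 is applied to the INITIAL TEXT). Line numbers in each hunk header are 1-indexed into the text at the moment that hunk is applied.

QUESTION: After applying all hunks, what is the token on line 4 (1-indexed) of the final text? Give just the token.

Answer: fzlow

Derivation:
Hunk 1: at line 1 remove [sgl,bjf,oiqw] add [iwevc,sra,lnvml] -> 8 lines: kqb iwevc sra lnvml dmlcb gptw fzlow gdpf
Hunk 2: at line 3 remove [dmlcb] add [comap] -> 8 lines: kqb iwevc sra lnvml comap gptw fzlow gdpf
Hunk 3: at line 2 remove [lnvml] add [xdgu] -> 8 lines: kqb iwevc sra xdgu comap gptw fzlow gdpf
Hunk 4: at line 1 remove [sra,xdgu,comap] add [ypur] -> 6 lines: kqb iwevc ypur gptw fzlow gdpf
Hunk 5: at line 3 remove [gptw] add [afd,lax] -> 7 lines: kqb iwevc ypur afd lax fzlow gdpf
Hunk 6: at line 1 remove [ypur,afd,lax] add [rlpn] -> 5 lines: kqb iwevc rlpn fzlow gdpf
Hunk 7: at line 1 remove [rlpn] add [owtuj] -> 5 lines: kqb iwevc owtuj fzlow gdpf
Final line 4: fzlow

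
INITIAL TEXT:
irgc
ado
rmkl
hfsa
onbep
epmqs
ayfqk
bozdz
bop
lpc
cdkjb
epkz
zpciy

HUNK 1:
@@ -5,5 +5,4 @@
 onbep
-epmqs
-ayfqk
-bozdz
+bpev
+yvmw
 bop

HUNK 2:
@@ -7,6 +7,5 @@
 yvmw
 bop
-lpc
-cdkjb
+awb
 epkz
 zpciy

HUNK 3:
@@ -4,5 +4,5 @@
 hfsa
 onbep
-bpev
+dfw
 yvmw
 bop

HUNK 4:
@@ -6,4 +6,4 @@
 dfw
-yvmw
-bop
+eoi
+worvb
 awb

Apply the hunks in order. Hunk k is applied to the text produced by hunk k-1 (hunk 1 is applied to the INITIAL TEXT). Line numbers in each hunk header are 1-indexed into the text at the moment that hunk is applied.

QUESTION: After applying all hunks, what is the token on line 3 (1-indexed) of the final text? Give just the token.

Answer: rmkl

Derivation:
Hunk 1: at line 5 remove [epmqs,ayfqk,bozdz] add [bpev,yvmw] -> 12 lines: irgc ado rmkl hfsa onbep bpev yvmw bop lpc cdkjb epkz zpciy
Hunk 2: at line 7 remove [lpc,cdkjb] add [awb] -> 11 lines: irgc ado rmkl hfsa onbep bpev yvmw bop awb epkz zpciy
Hunk 3: at line 4 remove [bpev] add [dfw] -> 11 lines: irgc ado rmkl hfsa onbep dfw yvmw bop awb epkz zpciy
Hunk 4: at line 6 remove [yvmw,bop] add [eoi,worvb] -> 11 lines: irgc ado rmkl hfsa onbep dfw eoi worvb awb epkz zpciy
Final line 3: rmkl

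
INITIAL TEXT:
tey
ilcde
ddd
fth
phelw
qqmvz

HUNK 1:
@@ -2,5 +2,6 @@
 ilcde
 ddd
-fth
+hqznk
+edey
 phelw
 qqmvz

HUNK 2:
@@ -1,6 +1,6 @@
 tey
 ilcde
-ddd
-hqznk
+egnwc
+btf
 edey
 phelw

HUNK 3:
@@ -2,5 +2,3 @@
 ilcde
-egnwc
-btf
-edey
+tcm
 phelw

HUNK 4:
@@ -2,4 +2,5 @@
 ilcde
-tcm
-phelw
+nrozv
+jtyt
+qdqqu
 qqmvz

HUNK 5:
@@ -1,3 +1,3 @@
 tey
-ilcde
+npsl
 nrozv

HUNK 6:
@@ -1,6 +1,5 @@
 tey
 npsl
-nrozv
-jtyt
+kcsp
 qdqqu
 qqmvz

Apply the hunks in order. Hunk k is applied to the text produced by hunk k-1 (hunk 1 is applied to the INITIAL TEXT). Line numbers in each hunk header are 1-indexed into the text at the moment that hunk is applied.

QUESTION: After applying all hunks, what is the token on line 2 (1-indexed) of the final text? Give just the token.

Answer: npsl

Derivation:
Hunk 1: at line 2 remove [fth] add [hqznk,edey] -> 7 lines: tey ilcde ddd hqznk edey phelw qqmvz
Hunk 2: at line 1 remove [ddd,hqznk] add [egnwc,btf] -> 7 lines: tey ilcde egnwc btf edey phelw qqmvz
Hunk 3: at line 2 remove [egnwc,btf,edey] add [tcm] -> 5 lines: tey ilcde tcm phelw qqmvz
Hunk 4: at line 2 remove [tcm,phelw] add [nrozv,jtyt,qdqqu] -> 6 lines: tey ilcde nrozv jtyt qdqqu qqmvz
Hunk 5: at line 1 remove [ilcde] add [npsl] -> 6 lines: tey npsl nrozv jtyt qdqqu qqmvz
Hunk 6: at line 1 remove [nrozv,jtyt] add [kcsp] -> 5 lines: tey npsl kcsp qdqqu qqmvz
Final line 2: npsl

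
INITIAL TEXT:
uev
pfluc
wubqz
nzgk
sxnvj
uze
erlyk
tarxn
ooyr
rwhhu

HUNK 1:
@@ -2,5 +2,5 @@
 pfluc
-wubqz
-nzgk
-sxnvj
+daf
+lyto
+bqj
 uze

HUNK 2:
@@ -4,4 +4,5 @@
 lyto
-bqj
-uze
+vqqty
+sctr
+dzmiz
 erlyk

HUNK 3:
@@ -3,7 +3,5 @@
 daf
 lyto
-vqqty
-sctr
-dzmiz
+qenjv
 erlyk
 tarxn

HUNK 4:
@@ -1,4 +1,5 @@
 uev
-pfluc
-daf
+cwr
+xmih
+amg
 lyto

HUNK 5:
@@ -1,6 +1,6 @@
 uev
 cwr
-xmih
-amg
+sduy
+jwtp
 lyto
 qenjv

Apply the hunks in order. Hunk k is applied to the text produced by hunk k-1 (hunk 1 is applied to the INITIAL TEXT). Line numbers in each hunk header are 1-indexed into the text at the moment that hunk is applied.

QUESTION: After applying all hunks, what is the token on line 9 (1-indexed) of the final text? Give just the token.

Hunk 1: at line 2 remove [wubqz,nzgk,sxnvj] add [daf,lyto,bqj] -> 10 lines: uev pfluc daf lyto bqj uze erlyk tarxn ooyr rwhhu
Hunk 2: at line 4 remove [bqj,uze] add [vqqty,sctr,dzmiz] -> 11 lines: uev pfluc daf lyto vqqty sctr dzmiz erlyk tarxn ooyr rwhhu
Hunk 3: at line 3 remove [vqqty,sctr,dzmiz] add [qenjv] -> 9 lines: uev pfluc daf lyto qenjv erlyk tarxn ooyr rwhhu
Hunk 4: at line 1 remove [pfluc,daf] add [cwr,xmih,amg] -> 10 lines: uev cwr xmih amg lyto qenjv erlyk tarxn ooyr rwhhu
Hunk 5: at line 1 remove [xmih,amg] add [sduy,jwtp] -> 10 lines: uev cwr sduy jwtp lyto qenjv erlyk tarxn ooyr rwhhu
Final line 9: ooyr

Answer: ooyr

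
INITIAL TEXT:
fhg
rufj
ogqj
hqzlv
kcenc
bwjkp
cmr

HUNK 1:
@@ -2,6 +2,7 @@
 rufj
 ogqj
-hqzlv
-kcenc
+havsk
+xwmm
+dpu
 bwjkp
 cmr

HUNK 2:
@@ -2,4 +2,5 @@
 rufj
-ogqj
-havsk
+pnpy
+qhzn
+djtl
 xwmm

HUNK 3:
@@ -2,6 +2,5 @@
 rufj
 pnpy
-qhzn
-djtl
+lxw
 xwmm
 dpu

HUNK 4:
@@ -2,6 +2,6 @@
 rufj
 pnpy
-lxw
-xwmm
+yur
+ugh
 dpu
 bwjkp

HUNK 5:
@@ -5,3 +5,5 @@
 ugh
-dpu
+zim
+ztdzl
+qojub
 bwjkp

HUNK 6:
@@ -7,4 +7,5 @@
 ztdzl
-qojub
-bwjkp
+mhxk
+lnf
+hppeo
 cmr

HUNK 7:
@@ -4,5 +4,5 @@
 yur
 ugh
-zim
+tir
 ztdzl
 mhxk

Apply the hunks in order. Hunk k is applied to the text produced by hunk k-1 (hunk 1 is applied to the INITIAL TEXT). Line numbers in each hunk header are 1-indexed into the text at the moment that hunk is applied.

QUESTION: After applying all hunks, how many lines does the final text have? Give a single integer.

Answer: 11

Derivation:
Hunk 1: at line 2 remove [hqzlv,kcenc] add [havsk,xwmm,dpu] -> 8 lines: fhg rufj ogqj havsk xwmm dpu bwjkp cmr
Hunk 2: at line 2 remove [ogqj,havsk] add [pnpy,qhzn,djtl] -> 9 lines: fhg rufj pnpy qhzn djtl xwmm dpu bwjkp cmr
Hunk 3: at line 2 remove [qhzn,djtl] add [lxw] -> 8 lines: fhg rufj pnpy lxw xwmm dpu bwjkp cmr
Hunk 4: at line 2 remove [lxw,xwmm] add [yur,ugh] -> 8 lines: fhg rufj pnpy yur ugh dpu bwjkp cmr
Hunk 5: at line 5 remove [dpu] add [zim,ztdzl,qojub] -> 10 lines: fhg rufj pnpy yur ugh zim ztdzl qojub bwjkp cmr
Hunk 6: at line 7 remove [qojub,bwjkp] add [mhxk,lnf,hppeo] -> 11 lines: fhg rufj pnpy yur ugh zim ztdzl mhxk lnf hppeo cmr
Hunk 7: at line 4 remove [zim] add [tir] -> 11 lines: fhg rufj pnpy yur ugh tir ztdzl mhxk lnf hppeo cmr
Final line count: 11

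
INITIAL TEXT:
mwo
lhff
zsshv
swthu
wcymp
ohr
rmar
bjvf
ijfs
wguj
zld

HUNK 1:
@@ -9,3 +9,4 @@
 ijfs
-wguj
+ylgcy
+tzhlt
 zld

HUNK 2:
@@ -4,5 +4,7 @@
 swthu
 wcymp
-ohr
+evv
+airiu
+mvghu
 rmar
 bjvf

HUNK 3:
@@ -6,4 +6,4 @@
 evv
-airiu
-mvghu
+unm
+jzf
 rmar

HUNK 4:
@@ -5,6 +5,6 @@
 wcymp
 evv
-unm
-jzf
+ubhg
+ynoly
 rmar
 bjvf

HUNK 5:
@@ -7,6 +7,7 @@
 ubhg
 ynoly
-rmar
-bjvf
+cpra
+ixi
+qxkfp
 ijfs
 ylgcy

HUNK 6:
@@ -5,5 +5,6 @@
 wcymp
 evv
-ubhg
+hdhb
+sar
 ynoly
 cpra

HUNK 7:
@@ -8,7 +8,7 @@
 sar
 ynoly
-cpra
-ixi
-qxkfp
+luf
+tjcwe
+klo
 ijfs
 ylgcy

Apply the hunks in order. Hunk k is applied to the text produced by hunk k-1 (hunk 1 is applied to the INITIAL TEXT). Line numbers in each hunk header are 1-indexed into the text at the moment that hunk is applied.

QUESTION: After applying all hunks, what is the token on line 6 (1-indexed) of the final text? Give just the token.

Hunk 1: at line 9 remove [wguj] add [ylgcy,tzhlt] -> 12 lines: mwo lhff zsshv swthu wcymp ohr rmar bjvf ijfs ylgcy tzhlt zld
Hunk 2: at line 4 remove [ohr] add [evv,airiu,mvghu] -> 14 lines: mwo lhff zsshv swthu wcymp evv airiu mvghu rmar bjvf ijfs ylgcy tzhlt zld
Hunk 3: at line 6 remove [airiu,mvghu] add [unm,jzf] -> 14 lines: mwo lhff zsshv swthu wcymp evv unm jzf rmar bjvf ijfs ylgcy tzhlt zld
Hunk 4: at line 5 remove [unm,jzf] add [ubhg,ynoly] -> 14 lines: mwo lhff zsshv swthu wcymp evv ubhg ynoly rmar bjvf ijfs ylgcy tzhlt zld
Hunk 5: at line 7 remove [rmar,bjvf] add [cpra,ixi,qxkfp] -> 15 lines: mwo lhff zsshv swthu wcymp evv ubhg ynoly cpra ixi qxkfp ijfs ylgcy tzhlt zld
Hunk 6: at line 5 remove [ubhg] add [hdhb,sar] -> 16 lines: mwo lhff zsshv swthu wcymp evv hdhb sar ynoly cpra ixi qxkfp ijfs ylgcy tzhlt zld
Hunk 7: at line 8 remove [cpra,ixi,qxkfp] add [luf,tjcwe,klo] -> 16 lines: mwo lhff zsshv swthu wcymp evv hdhb sar ynoly luf tjcwe klo ijfs ylgcy tzhlt zld
Final line 6: evv

Answer: evv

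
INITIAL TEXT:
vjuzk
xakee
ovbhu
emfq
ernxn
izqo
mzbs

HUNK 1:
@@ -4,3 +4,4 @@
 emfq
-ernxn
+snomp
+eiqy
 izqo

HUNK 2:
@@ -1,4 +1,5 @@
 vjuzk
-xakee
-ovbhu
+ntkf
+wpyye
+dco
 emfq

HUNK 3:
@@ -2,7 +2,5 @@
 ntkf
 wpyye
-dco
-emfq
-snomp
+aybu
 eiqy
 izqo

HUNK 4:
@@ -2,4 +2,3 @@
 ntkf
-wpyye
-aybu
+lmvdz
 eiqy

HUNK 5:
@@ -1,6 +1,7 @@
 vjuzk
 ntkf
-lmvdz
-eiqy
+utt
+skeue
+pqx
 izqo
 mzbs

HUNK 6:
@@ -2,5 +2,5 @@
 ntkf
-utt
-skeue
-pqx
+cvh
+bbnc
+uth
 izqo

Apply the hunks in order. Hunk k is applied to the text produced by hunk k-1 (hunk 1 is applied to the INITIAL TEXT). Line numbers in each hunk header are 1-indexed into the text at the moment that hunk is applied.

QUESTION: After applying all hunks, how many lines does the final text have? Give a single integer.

Answer: 7

Derivation:
Hunk 1: at line 4 remove [ernxn] add [snomp,eiqy] -> 8 lines: vjuzk xakee ovbhu emfq snomp eiqy izqo mzbs
Hunk 2: at line 1 remove [xakee,ovbhu] add [ntkf,wpyye,dco] -> 9 lines: vjuzk ntkf wpyye dco emfq snomp eiqy izqo mzbs
Hunk 3: at line 2 remove [dco,emfq,snomp] add [aybu] -> 7 lines: vjuzk ntkf wpyye aybu eiqy izqo mzbs
Hunk 4: at line 2 remove [wpyye,aybu] add [lmvdz] -> 6 lines: vjuzk ntkf lmvdz eiqy izqo mzbs
Hunk 5: at line 1 remove [lmvdz,eiqy] add [utt,skeue,pqx] -> 7 lines: vjuzk ntkf utt skeue pqx izqo mzbs
Hunk 6: at line 2 remove [utt,skeue,pqx] add [cvh,bbnc,uth] -> 7 lines: vjuzk ntkf cvh bbnc uth izqo mzbs
Final line count: 7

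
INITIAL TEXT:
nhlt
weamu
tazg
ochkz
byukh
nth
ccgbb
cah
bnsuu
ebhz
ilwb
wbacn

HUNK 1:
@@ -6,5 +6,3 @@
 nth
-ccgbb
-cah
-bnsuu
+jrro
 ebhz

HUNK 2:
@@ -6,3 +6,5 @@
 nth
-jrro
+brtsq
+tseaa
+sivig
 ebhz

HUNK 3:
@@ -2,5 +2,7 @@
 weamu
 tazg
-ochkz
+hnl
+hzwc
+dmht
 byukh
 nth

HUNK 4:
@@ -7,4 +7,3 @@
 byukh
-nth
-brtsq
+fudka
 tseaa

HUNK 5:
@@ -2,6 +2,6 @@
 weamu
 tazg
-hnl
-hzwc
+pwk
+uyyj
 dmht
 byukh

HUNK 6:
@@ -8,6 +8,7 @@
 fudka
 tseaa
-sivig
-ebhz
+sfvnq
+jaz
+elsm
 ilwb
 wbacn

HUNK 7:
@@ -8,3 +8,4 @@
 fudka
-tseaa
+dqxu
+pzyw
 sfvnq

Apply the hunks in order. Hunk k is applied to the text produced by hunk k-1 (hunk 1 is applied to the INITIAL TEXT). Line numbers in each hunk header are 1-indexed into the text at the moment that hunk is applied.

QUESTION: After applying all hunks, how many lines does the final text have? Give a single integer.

Hunk 1: at line 6 remove [ccgbb,cah,bnsuu] add [jrro] -> 10 lines: nhlt weamu tazg ochkz byukh nth jrro ebhz ilwb wbacn
Hunk 2: at line 6 remove [jrro] add [brtsq,tseaa,sivig] -> 12 lines: nhlt weamu tazg ochkz byukh nth brtsq tseaa sivig ebhz ilwb wbacn
Hunk 3: at line 2 remove [ochkz] add [hnl,hzwc,dmht] -> 14 lines: nhlt weamu tazg hnl hzwc dmht byukh nth brtsq tseaa sivig ebhz ilwb wbacn
Hunk 4: at line 7 remove [nth,brtsq] add [fudka] -> 13 lines: nhlt weamu tazg hnl hzwc dmht byukh fudka tseaa sivig ebhz ilwb wbacn
Hunk 5: at line 2 remove [hnl,hzwc] add [pwk,uyyj] -> 13 lines: nhlt weamu tazg pwk uyyj dmht byukh fudka tseaa sivig ebhz ilwb wbacn
Hunk 6: at line 8 remove [sivig,ebhz] add [sfvnq,jaz,elsm] -> 14 lines: nhlt weamu tazg pwk uyyj dmht byukh fudka tseaa sfvnq jaz elsm ilwb wbacn
Hunk 7: at line 8 remove [tseaa] add [dqxu,pzyw] -> 15 lines: nhlt weamu tazg pwk uyyj dmht byukh fudka dqxu pzyw sfvnq jaz elsm ilwb wbacn
Final line count: 15

Answer: 15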